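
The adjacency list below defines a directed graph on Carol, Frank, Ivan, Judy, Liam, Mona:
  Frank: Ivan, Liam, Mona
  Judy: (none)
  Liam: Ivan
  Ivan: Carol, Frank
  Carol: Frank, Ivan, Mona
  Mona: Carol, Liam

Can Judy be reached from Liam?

Explore from Liam.
Distance 1: reach Ivan.
Distance 2: reach Carol, Frank.
Distance 3: reach Mona.
The search from Liam is exhausted; no directed path reaches Judy.

No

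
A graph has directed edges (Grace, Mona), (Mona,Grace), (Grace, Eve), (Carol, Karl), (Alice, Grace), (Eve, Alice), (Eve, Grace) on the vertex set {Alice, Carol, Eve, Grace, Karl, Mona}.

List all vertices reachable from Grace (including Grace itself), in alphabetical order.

Start at Grace.
Its neighbours: Eve, Mona.
Then their neighbours: Alice.
Nothing further is reachable.

Alice, Eve, Grace, Mona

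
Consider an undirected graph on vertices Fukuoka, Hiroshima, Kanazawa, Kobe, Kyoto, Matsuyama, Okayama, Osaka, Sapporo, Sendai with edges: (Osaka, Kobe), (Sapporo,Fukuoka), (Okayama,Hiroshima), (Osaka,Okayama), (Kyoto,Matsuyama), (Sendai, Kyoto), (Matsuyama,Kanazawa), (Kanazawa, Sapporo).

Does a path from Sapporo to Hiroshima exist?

Explore from Sapporo.
Distance 1: reach Fukuoka, Kanazawa.
Distance 2: reach Matsuyama.
Distance 3: reach Kyoto.
Distance 4: reach Sendai.
The search is exhausted without reaching Hiroshima; it lies in a different component.

No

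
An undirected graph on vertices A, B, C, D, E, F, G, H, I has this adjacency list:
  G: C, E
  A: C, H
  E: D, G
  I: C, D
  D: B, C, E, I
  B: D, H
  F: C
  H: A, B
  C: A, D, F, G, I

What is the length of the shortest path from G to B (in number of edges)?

3

Distance 0: G.
Distance 1: C, E.
Distance 2: A, D, F, I.
Distance 3: B, H — contains B.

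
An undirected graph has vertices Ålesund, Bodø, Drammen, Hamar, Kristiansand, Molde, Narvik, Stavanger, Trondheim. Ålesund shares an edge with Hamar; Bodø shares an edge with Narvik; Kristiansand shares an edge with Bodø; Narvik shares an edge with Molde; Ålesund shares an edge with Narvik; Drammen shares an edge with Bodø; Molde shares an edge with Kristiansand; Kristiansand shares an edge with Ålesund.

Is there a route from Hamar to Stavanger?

Explore from Hamar.
Distance 1: reach Ålesund.
Distance 2: reach Kristiansand, Narvik.
Distance 3: reach Bodø, Molde.
Distance 4: reach Drammen.
The search is exhausted without reaching Stavanger; it lies in a different component.

No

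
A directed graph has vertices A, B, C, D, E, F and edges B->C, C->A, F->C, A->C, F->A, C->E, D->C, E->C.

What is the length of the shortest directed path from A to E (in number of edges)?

Distance 0: A.
Distance 1: C.
Distance 2: E — contains E.

2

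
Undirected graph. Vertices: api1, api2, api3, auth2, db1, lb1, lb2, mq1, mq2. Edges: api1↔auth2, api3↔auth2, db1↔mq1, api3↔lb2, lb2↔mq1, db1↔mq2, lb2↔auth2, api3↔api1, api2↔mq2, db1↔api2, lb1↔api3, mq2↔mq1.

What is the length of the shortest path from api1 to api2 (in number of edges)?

Distance 0: api1.
Distance 1: api3, auth2.
Distance 2: lb1, lb2.
Distance 3: mq1.
Distance 4: db1, mq2.
Distance 5: api2 — contains api2.

5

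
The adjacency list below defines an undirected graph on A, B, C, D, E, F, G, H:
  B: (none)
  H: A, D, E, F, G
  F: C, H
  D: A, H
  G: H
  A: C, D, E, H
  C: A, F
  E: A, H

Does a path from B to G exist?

No

B has no edges, so nothing is reachable from it.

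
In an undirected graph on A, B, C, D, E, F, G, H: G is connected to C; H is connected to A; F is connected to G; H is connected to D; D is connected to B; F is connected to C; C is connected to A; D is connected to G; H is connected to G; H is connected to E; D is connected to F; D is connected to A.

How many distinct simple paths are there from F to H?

16

F–C–A–D–G–H
F–C–A–D–H
F–C–A–H
F–C–G–D–A–H
F–C–G–D–H
F–C–G–H
F–D–A–C–G–H
F–D–A–H
... and 8 more.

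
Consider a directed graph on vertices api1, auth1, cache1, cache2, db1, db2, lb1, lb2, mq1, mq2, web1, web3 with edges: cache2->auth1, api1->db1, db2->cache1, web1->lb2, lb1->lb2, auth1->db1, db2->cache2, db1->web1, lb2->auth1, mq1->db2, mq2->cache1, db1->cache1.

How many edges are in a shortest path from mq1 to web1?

5

Distance 0: mq1.
Distance 1: db2.
Distance 2: cache1, cache2.
Distance 3: auth1.
Distance 4: db1.
Distance 5: web1 — contains web1.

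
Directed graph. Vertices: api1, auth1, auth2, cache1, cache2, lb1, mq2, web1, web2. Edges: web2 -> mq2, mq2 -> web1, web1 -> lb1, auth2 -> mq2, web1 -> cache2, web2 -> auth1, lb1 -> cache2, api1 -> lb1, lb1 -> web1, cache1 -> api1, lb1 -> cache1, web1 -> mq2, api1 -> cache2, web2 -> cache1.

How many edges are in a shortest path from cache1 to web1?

3

Distance 0: cache1.
Distance 1: api1.
Distance 2: cache2, lb1.
Distance 3: web1 — contains web1.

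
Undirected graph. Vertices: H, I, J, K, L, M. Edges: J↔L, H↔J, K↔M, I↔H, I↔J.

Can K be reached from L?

Explore from L.
Distance 1: reach J.
Distance 2: reach H, I.
The search is exhausted without reaching K; it lies in a different component.

No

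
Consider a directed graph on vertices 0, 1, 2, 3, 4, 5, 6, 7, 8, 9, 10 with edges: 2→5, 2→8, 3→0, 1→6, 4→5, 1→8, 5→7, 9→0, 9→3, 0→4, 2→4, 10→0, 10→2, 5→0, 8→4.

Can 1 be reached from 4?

No

Explore from 4.
Distance 1: reach 5.
Distance 2: reach 0, 7.
The search from 4 is exhausted; no directed path reaches 1.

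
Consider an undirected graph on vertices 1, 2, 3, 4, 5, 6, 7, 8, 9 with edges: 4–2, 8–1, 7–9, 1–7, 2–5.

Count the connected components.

From 1: component {1, 7, 8, 9}.
From 2: component {2, 4, 5}.
From 3: component {3}.
From 6: component {6}.
That's 4 components.

4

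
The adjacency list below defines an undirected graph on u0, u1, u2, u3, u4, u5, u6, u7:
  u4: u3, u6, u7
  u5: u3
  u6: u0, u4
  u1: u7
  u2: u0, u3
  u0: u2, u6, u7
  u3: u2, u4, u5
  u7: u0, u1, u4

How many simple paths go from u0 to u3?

3

u0–u2–u3
u0–u6–u4–u3
u0–u7–u4–u3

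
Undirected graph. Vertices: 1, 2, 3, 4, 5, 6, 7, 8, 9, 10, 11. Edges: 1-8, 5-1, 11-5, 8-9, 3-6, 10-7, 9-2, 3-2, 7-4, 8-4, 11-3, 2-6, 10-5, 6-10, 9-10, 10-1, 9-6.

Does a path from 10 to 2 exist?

Explore from 10.
Distance 1: reach 1, 5, 6, 7, 9.
Distance 2: reach 2, 3, 4, 8, 11.
Found 2.

Yes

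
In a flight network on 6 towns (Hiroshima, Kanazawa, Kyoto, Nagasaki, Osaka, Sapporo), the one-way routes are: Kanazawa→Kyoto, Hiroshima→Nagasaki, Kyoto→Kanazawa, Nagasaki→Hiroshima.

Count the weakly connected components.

From Hiroshima: component {Hiroshima, Nagasaki}.
From Kanazawa: component {Kanazawa, Kyoto}.
From Osaka: component {Osaka}.
From Sapporo: component {Sapporo}.
That's 4 components.

4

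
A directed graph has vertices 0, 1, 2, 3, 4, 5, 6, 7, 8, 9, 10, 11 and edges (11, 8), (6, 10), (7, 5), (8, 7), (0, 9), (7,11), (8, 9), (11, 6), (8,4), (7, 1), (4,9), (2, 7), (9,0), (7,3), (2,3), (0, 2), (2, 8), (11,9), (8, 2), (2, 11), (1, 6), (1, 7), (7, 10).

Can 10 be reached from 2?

Yes

Explore from 2.
Distance 1: reach 3, 7, 8, 11.
Distance 2: reach 1, 4, 5, 6, 9, 10.
Found 10.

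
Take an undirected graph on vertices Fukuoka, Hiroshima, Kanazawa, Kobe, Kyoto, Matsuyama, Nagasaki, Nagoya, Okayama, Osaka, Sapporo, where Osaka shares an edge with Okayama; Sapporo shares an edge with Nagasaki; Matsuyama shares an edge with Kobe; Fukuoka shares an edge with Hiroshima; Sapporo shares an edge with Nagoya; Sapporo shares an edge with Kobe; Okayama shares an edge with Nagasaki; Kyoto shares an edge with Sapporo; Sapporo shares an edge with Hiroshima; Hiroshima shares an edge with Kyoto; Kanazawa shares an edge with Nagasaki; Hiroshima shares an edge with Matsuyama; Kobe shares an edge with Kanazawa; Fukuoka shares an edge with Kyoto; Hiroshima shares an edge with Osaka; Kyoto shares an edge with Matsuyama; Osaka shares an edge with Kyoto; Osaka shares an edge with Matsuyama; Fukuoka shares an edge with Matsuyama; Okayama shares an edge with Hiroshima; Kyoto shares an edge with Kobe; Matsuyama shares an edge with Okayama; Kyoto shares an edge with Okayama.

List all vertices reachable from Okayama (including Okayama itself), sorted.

Start at Okayama.
Its neighbours: Hiroshima, Kyoto, Matsuyama, Nagasaki, Osaka.
Then their neighbours: Fukuoka, Kanazawa, Kobe, Sapporo.
Then next layer: Nagoya.
Every vertex is now reached.

Fukuoka, Hiroshima, Kanazawa, Kobe, Kyoto, Matsuyama, Nagasaki, Nagoya, Okayama, Osaka, Sapporo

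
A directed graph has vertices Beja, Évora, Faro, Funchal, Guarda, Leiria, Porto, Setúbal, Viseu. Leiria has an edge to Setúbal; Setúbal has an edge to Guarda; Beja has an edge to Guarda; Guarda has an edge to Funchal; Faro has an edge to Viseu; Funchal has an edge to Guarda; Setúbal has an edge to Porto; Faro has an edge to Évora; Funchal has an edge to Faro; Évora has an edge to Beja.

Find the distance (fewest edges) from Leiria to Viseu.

Distance 0: Leiria.
Distance 1: Setúbal.
Distance 2: Guarda, Porto.
Distance 3: Funchal.
Distance 4: Faro.
Distance 5: Évora, Viseu — contains Viseu.

5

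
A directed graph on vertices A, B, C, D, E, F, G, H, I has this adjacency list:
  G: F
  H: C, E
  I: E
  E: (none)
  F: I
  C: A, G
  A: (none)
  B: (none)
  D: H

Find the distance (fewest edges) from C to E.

Distance 0: C.
Distance 1: A, G.
Distance 2: F.
Distance 3: I.
Distance 4: E — contains E.

4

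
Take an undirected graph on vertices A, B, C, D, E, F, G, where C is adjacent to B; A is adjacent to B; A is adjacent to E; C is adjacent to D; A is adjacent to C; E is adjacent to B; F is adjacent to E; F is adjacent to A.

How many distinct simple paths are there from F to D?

7

F–A–B–C–D
F–A–C–D
F–A–E–B–C–D
F–E–A–B–C–D
F–E–A–C–D
F–E–B–A–C–D
F–E–B–C–D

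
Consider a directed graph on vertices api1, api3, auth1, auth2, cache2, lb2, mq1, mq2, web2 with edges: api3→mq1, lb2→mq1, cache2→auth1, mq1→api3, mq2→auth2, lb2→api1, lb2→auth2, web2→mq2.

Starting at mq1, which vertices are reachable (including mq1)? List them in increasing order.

Start at mq1.
Its neighbours: api3.
Nothing further is reachable.

api3, mq1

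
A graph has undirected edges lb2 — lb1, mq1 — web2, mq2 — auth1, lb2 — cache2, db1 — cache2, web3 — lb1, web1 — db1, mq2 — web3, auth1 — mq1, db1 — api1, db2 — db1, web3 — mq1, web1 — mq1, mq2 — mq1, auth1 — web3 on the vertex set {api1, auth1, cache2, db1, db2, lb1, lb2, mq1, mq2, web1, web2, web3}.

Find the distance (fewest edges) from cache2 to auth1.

Distance 0: cache2.
Distance 1: db1, lb2.
Distance 2: api1, db2, lb1, web1.
Distance 3: mq1, web3.
Distance 4: auth1, mq2, web2 — contains auth1.

4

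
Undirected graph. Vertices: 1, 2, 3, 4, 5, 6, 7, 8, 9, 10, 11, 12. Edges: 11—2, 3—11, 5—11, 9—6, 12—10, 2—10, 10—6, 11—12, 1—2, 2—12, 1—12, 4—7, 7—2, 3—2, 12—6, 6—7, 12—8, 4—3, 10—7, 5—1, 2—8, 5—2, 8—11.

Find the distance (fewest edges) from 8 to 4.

Distance 0: 8.
Distance 1: 2, 11, 12.
Distance 2: 1, 3, 5, 6, 7, 10.
Distance 3: 4, 9 — contains 4.

3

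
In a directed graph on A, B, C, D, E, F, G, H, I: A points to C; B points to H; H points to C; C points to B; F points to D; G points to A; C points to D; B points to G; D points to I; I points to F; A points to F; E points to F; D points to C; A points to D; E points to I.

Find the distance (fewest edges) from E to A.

6

Distance 0: E.
Distance 1: F, I.
Distance 2: D.
Distance 3: C.
Distance 4: B.
Distance 5: G, H.
Distance 6: A — contains A.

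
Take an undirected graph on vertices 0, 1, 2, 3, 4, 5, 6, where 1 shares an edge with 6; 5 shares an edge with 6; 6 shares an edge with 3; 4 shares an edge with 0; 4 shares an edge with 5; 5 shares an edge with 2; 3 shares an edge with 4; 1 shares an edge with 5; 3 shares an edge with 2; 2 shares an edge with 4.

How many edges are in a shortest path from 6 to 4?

Distance 0: 6.
Distance 1: 1, 3, 5.
Distance 2: 2, 4 — contains 4.

2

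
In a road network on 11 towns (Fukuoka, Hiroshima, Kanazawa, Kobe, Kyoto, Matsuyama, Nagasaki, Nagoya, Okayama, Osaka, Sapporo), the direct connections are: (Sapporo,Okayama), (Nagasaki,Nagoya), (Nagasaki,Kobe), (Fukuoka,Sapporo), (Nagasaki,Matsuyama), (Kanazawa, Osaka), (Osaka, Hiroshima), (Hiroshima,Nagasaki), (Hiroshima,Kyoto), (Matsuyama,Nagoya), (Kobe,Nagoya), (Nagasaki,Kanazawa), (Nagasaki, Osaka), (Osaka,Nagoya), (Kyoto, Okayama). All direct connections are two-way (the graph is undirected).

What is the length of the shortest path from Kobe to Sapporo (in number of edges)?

5

Distance 0: Kobe.
Distance 1: Nagasaki, Nagoya.
Distance 2: Hiroshima, Kanazawa, Matsuyama, Osaka.
Distance 3: Kyoto.
Distance 4: Okayama.
Distance 5: Sapporo — contains Sapporo.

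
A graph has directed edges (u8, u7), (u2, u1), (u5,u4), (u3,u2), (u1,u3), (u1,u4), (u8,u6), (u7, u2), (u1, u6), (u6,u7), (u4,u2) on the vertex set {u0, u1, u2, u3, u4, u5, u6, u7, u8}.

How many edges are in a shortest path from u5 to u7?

Distance 0: u5.
Distance 1: u4.
Distance 2: u2.
Distance 3: u1.
Distance 4: u3, u6.
Distance 5: u7 — contains u7.

5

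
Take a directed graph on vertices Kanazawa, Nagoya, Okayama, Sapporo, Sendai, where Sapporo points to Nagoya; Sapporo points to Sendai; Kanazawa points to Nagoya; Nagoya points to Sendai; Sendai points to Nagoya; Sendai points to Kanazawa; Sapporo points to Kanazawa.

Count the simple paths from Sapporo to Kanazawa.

Sapporo→Kanazawa
Sapporo→Nagoya→Sendai→Kanazawa
Sapporo→Sendai→Kanazawa

3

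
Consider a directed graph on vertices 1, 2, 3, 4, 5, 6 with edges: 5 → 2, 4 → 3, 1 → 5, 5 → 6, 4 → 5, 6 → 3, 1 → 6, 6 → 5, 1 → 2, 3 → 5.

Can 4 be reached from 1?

Explore from 1.
Distance 1: reach 2, 5, 6.
Distance 2: reach 3.
The search from 1 is exhausted; no directed path reaches 4.

No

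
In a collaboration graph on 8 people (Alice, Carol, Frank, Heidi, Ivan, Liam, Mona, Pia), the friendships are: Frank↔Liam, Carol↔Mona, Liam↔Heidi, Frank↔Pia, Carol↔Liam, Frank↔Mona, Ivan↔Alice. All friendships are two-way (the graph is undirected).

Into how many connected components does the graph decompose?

From Alice: component {Alice, Ivan}.
From Carol: component {Carol, Frank, Heidi, Liam, Mona, Pia}.
That's 2 components.

2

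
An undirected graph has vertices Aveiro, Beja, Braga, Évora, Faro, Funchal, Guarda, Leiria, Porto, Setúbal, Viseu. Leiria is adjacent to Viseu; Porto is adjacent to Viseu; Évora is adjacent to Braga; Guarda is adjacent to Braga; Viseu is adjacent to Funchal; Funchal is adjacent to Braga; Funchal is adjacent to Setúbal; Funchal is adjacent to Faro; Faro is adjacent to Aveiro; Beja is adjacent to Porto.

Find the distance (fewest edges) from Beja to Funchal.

Distance 0: Beja.
Distance 1: Porto.
Distance 2: Viseu.
Distance 3: Funchal, Leiria — contains Funchal.

3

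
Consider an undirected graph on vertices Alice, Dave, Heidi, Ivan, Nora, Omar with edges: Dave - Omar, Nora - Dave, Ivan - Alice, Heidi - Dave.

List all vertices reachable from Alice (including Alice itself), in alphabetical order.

Alice, Ivan

Start at Alice.
Its neighbours: Ivan.
Nothing further is reachable.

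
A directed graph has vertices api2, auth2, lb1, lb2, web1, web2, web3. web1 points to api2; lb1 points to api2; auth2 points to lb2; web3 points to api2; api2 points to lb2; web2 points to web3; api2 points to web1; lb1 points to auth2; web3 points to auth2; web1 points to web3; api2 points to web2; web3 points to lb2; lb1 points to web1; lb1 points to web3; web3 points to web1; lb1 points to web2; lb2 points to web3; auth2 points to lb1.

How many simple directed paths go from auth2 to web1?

10

auth2→lb1→api2→lb2→web3→web1
auth2→lb1→api2→web1
auth2→lb1→api2→web2→web3→web1
auth2→lb1→web1
auth2→lb1→web2→web3→api2→web1
auth2→lb1→web2→web3→web1
auth2→lb1→web3→api2→web1
auth2→lb1→web3→web1
auth2→lb2→web3→api2→web1
auth2→lb2→web3→web1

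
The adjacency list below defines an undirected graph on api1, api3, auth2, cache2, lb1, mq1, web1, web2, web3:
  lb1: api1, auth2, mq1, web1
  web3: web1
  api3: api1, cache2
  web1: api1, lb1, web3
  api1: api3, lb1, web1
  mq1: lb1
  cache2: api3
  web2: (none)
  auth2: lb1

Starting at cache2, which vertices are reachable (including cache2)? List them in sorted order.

api1, api3, auth2, cache2, lb1, mq1, web1, web3

Start at cache2.
Its neighbours: api3.
Then their neighbours: api1.
Then next layer: lb1, web1.
Then next layer: auth2, mq1, web3.
Nothing further is reachable.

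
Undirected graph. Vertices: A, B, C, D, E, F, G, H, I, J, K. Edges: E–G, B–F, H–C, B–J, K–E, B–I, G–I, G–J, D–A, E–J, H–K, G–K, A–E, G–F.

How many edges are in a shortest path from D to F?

4

Distance 0: D.
Distance 1: A.
Distance 2: E.
Distance 3: G, J, K.
Distance 4: B, F, H, I — contains F.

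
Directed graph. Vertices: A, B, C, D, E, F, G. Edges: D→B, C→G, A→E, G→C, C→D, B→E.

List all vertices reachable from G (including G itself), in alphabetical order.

B, C, D, E, G

Start at G.
Its neighbours: C.
Then their neighbours: D.
Then next layer: B.
Then next layer: E.
Nothing further is reachable.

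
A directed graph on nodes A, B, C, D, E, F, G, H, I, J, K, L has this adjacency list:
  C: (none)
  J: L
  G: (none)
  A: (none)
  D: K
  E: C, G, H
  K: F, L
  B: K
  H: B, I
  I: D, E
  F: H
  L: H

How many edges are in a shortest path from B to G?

6

Distance 0: B.
Distance 1: K.
Distance 2: F, L.
Distance 3: H.
Distance 4: I.
Distance 5: D, E.
Distance 6: C, G — contains G.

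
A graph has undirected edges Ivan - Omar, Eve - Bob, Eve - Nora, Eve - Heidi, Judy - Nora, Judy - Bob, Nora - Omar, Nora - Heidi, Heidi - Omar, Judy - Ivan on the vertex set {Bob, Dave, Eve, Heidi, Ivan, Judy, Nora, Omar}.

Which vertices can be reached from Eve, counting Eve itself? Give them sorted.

Bob, Eve, Heidi, Ivan, Judy, Nora, Omar

Start at Eve.
Its neighbours: Bob, Heidi, Nora.
Then their neighbours: Judy, Omar.
Then next layer: Ivan.
Nothing further is reachable.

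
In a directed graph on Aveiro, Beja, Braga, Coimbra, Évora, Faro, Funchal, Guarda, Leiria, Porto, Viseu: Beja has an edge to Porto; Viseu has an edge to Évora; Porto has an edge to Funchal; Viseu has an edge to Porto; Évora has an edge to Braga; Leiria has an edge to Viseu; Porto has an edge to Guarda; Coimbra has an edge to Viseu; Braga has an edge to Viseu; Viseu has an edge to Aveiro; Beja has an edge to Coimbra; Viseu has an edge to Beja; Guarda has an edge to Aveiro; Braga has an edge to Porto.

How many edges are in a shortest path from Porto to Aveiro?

2

Distance 0: Porto.
Distance 1: Funchal, Guarda.
Distance 2: Aveiro — contains Aveiro.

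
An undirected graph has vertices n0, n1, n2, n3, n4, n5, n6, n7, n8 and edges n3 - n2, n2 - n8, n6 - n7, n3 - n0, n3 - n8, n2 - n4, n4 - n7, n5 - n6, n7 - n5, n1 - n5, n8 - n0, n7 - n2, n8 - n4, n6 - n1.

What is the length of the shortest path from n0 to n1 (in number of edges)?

5

Distance 0: n0.
Distance 1: n3, n8.
Distance 2: n2, n4.
Distance 3: n7.
Distance 4: n5, n6.
Distance 5: n1 — contains n1.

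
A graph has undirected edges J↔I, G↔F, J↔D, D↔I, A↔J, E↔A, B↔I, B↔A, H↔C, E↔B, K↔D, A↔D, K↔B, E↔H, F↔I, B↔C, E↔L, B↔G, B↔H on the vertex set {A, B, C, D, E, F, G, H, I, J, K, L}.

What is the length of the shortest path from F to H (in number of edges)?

3

Distance 0: F.
Distance 1: G, I.
Distance 2: B, D, J.
Distance 3: A, C, E, H, K — contains H.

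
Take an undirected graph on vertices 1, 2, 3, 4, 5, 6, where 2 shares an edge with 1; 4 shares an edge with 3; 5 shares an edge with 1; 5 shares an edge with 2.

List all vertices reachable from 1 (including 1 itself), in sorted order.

1, 2, 5

Start at 1.
Its neighbours: 2, 5.
Nothing further is reachable.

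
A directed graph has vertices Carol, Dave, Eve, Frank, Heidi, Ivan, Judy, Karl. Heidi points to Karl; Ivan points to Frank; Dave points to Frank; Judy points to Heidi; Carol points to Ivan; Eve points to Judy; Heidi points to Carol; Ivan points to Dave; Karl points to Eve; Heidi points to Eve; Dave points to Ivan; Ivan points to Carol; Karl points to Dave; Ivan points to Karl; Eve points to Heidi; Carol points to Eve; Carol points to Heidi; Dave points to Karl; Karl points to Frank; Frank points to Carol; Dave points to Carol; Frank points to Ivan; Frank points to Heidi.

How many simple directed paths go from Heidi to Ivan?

7

Heidi→Carol→Ivan
Heidi→Karl→Dave→Carol→Ivan
Heidi→Karl→Dave→Frank→Carol→Ivan
Heidi→Karl→Dave→Frank→Ivan
Heidi→Karl→Dave→Ivan
Heidi→Karl→Frank→Carol→Ivan
Heidi→Karl→Frank→Ivan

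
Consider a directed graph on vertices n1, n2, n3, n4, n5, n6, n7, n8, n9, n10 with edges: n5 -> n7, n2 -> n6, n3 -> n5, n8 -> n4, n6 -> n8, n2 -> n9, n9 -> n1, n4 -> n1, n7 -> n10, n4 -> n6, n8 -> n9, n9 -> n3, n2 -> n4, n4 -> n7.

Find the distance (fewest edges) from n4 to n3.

4

Distance 0: n4.
Distance 1: n1, n6, n7.
Distance 2: n8, n10.
Distance 3: n9.
Distance 4: n3 — contains n3.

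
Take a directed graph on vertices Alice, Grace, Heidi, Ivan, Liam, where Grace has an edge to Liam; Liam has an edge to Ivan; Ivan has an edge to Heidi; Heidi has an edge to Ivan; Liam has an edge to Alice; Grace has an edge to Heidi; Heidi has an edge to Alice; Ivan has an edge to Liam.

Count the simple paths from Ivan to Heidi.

1

Ivan→Heidi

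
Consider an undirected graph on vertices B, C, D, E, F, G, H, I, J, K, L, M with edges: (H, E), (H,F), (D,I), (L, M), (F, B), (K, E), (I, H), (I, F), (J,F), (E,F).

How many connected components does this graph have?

4

From B: component {B, D, E, F, H, I, J, K}.
From C: component {C}.
From G: component {G}.
From L: component {L, M}.
That's 4 components.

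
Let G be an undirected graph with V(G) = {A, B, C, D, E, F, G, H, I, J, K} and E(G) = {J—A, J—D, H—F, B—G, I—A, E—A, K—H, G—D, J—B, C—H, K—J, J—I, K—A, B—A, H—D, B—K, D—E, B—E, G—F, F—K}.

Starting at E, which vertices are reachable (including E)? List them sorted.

A, B, C, D, E, F, G, H, I, J, K

Start at E.
Its neighbours: A, B, D.
Then their neighbours: G, H, I, J, K.
Then next layer: C, F.
Every vertex is now reached.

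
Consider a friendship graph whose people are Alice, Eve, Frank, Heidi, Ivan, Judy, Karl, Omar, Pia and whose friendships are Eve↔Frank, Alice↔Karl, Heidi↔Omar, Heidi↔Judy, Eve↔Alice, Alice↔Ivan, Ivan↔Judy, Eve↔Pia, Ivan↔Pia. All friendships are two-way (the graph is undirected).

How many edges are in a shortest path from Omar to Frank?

6

Distance 0: Omar.
Distance 1: Heidi.
Distance 2: Judy.
Distance 3: Ivan.
Distance 4: Alice, Pia.
Distance 5: Eve, Karl.
Distance 6: Frank — contains Frank.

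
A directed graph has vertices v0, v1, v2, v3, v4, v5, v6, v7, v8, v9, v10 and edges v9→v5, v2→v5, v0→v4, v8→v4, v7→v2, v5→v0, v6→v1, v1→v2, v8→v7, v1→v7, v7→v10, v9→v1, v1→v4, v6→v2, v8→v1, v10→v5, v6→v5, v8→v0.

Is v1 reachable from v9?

Yes

Explore from v9.
Distance 1: reach v1, v5.
Found v1.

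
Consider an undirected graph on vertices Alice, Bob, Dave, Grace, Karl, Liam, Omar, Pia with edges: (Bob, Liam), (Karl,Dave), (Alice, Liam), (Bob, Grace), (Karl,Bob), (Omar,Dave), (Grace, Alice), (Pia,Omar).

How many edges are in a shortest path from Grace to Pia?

5

Distance 0: Grace.
Distance 1: Alice, Bob.
Distance 2: Karl, Liam.
Distance 3: Dave.
Distance 4: Omar.
Distance 5: Pia — contains Pia.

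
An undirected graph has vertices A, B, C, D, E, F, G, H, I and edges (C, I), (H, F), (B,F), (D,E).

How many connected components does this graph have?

From A: component {A}.
From B: component {B, F, H}.
From C: component {C, I}.
From D: component {D, E}.
From G: component {G}.
That's 5 components.

5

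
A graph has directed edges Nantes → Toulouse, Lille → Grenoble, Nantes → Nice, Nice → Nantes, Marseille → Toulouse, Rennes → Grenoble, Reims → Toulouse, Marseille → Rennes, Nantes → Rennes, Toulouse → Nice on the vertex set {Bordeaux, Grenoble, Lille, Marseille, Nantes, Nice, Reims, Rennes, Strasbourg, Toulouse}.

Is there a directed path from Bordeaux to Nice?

Bordeaux has no outgoing edges, so nothing is reachable from it.

No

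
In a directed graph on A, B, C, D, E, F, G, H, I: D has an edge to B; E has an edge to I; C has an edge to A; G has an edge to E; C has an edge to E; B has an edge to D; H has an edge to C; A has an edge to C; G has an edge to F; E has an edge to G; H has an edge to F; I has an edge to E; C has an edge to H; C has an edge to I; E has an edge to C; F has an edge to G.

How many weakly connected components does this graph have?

2

From A: component {A, C, E, F, G, H, I}.
From B: component {B, D}.
That's 2 components.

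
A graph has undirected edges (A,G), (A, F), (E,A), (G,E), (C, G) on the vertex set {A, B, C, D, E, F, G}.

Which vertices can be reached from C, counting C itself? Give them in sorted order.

Start at C.
Its neighbours: G.
Then their neighbours: A, E.
Then next layer: F.
Nothing further is reachable.

A, C, E, F, G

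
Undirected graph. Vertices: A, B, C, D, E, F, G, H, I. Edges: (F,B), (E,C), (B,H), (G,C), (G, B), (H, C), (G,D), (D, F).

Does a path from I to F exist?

I has no edges, so nothing is reachable from it.

No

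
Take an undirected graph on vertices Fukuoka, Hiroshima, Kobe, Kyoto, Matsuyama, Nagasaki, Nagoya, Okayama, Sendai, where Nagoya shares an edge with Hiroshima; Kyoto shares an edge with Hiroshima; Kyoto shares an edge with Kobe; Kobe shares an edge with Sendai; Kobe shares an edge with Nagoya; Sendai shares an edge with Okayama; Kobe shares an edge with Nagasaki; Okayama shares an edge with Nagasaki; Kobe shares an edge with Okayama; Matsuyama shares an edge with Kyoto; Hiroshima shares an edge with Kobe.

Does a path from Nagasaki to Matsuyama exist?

Explore from Nagasaki.
Distance 1: reach Kobe, Okayama.
Distance 2: reach Hiroshima, Kyoto, Nagoya, Sendai.
Distance 3: reach Matsuyama.
Found Matsuyama.

Yes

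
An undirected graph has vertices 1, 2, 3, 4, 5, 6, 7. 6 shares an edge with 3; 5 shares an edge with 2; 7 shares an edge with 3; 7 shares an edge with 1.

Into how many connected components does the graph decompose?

3

From 1: component {1, 3, 6, 7}.
From 2: component {2, 5}.
From 4: component {4}.
That's 3 components.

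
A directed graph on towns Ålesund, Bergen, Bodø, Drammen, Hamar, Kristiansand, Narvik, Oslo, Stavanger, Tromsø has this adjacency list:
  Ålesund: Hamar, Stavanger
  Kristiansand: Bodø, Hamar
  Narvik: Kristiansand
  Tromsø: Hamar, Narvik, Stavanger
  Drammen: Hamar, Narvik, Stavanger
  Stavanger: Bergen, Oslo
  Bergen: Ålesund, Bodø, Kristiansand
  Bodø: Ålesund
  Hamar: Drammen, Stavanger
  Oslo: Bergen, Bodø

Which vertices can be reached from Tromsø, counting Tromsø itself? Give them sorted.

Start at Tromsø.
Its neighbours: Hamar, Narvik, Stavanger.
Then their neighbours: Bergen, Drammen, Kristiansand, Oslo.
Then next layer: Ålesund, Bodø.
Every vertex is now reached.

Ålesund, Bergen, Bodø, Drammen, Hamar, Kristiansand, Narvik, Oslo, Stavanger, Tromsø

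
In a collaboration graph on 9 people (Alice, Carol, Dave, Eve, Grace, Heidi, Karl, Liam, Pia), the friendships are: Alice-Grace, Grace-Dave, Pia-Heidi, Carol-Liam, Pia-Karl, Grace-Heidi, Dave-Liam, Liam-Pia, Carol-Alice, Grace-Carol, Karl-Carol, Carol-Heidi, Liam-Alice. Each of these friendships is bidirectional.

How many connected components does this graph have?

From Alice: component {Alice, Carol, Dave, Grace, Heidi, Karl, Liam, Pia}.
From Eve: component {Eve}.
That's 2 components.

2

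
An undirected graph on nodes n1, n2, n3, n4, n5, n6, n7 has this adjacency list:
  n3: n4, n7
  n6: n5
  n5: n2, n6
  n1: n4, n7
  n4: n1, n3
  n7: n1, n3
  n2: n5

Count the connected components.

2

From n1: component {n1, n3, n4, n7}.
From n2: component {n2, n5, n6}.
That's 2 components.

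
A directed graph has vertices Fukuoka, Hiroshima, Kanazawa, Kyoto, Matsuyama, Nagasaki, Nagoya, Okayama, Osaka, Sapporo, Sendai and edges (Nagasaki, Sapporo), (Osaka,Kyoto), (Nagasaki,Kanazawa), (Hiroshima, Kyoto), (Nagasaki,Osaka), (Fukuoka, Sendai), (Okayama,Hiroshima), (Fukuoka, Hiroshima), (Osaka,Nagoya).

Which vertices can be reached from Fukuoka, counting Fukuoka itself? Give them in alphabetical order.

Fukuoka, Hiroshima, Kyoto, Sendai

Start at Fukuoka.
Its neighbours: Hiroshima, Sendai.
Then their neighbours: Kyoto.
Nothing further is reachable.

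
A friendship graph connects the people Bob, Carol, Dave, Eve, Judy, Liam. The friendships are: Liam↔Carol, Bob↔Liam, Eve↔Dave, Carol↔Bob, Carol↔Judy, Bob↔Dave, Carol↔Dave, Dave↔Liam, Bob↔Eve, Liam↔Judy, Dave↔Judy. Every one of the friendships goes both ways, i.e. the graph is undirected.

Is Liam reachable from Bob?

Explore from Bob.
Distance 1: reach Carol, Dave, Eve, Liam.
Found Liam.

Yes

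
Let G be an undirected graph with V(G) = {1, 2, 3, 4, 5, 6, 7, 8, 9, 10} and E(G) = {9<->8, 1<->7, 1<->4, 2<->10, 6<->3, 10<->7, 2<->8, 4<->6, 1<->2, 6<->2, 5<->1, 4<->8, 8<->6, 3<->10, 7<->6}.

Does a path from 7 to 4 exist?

Explore from 7.
Distance 1: reach 1, 6, 10.
Distance 2: reach 2, 3, 4, 5, 8.
Found 4.

Yes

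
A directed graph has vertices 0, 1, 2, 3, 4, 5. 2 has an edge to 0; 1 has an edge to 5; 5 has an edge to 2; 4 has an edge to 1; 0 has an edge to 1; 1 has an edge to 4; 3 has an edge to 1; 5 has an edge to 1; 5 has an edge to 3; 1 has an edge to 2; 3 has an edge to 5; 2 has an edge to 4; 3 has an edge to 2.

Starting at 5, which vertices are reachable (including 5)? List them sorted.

0, 1, 2, 3, 4, 5

Start at 5.
Its neighbours: 1, 2, 3.
Then their neighbours: 0, 4.
Every vertex is now reached.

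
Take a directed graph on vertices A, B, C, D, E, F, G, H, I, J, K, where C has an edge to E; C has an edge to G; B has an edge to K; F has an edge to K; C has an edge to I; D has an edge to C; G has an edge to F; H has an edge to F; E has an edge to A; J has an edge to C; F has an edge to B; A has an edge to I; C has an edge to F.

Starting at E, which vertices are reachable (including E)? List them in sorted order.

A, E, I

Start at E.
Its neighbours: A.
Then their neighbours: I.
Nothing further is reachable.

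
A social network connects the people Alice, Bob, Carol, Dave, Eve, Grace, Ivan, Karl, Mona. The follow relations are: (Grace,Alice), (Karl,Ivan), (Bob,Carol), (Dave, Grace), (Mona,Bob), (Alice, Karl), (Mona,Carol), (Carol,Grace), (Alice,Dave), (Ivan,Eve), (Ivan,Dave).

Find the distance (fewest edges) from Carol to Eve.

5

Distance 0: Carol.
Distance 1: Grace.
Distance 2: Alice.
Distance 3: Dave, Karl.
Distance 4: Ivan.
Distance 5: Eve — contains Eve.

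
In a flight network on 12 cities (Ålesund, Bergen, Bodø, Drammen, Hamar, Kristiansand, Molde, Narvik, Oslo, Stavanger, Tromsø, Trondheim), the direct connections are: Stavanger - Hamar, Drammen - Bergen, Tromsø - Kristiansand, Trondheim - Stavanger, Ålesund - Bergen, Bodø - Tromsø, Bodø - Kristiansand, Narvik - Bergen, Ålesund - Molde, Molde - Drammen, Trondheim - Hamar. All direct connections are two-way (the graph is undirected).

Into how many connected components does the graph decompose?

From Ålesund: component {Ålesund, Bergen, Drammen, Molde, Narvik}.
From Bodø: component {Bodø, Kristiansand, Tromsø}.
From Hamar: component {Hamar, Stavanger, Trondheim}.
From Oslo: component {Oslo}.
That's 4 components.

4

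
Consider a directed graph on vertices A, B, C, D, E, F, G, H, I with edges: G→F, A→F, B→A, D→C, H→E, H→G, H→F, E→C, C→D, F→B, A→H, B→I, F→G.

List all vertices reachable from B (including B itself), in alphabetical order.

A, B, C, D, E, F, G, H, I

Start at B.
Its neighbours: A, I.
Then their neighbours: F, H.
Then next layer: E, G.
Then next layer: C.
Then next layer: D.
Every vertex is now reached.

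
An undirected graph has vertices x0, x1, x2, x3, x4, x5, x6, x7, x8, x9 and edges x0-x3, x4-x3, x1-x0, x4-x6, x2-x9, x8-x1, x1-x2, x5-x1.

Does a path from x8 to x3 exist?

Explore from x8.
Distance 1: reach x1.
Distance 2: reach x0, x2, x5.
Distance 3: reach x3, x9.
Found x3.

Yes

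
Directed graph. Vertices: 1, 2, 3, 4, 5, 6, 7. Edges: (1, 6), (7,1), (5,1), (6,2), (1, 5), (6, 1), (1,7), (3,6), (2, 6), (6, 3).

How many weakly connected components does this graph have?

From 1: component {1, 2, 3, 5, 6, 7}.
From 4: component {4}.
That's 2 components.

2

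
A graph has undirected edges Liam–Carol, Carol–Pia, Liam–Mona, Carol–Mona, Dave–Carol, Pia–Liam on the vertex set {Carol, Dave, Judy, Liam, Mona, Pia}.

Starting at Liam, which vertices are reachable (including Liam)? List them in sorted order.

Carol, Dave, Liam, Mona, Pia

Start at Liam.
Its neighbours: Carol, Mona, Pia.
Then their neighbours: Dave.
Nothing further is reachable.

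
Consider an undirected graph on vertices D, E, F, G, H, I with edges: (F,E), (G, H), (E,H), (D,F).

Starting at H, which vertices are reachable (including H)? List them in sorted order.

D, E, F, G, H

Start at H.
Its neighbours: E, G.
Then their neighbours: F.
Then next layer: D.
Nothing further is reachable.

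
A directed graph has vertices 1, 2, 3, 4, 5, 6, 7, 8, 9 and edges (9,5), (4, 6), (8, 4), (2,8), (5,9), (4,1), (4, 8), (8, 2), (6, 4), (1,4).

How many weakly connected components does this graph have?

From 1: component {1, 2, 4, 6, 8}.
From 3: component {3}.
From 5: component {5, 9}.
From 7: component {7}.
That's 4 components.

4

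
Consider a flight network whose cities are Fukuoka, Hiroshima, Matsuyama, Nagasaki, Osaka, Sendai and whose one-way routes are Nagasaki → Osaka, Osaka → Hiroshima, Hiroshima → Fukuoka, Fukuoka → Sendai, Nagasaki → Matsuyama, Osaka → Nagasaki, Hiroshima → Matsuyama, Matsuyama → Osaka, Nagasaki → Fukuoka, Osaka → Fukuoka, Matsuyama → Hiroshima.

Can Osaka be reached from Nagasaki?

Explore from Nagasaki.
Distance 1: reach Fukuoka, Matsuyama, Osaka.
Found Osaka.

Yes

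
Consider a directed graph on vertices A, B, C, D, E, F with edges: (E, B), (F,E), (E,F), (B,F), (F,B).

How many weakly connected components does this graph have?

From A: component {A}.
From B: component {B, E, F}.
From C: component {C}.
From D: component {D}.
That's 4 components.

4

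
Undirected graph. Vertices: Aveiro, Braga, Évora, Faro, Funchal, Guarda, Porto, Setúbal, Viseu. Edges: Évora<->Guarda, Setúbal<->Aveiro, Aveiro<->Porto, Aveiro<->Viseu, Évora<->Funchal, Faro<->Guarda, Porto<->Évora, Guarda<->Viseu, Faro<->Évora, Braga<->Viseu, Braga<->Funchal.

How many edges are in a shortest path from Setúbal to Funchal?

4

Distance 0: Setúbal.
Distance 1: Aveiro.
Distance 2: Porto, Viseu.
Distance 3: Braga, Évora, Guarda.
Distance 4: Faro, Funchal — contains Funchal.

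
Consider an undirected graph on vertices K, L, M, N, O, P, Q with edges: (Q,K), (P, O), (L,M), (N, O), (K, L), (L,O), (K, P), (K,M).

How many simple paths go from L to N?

3

L–K–P–O–N
L–M–K–P–O–N
L–O–N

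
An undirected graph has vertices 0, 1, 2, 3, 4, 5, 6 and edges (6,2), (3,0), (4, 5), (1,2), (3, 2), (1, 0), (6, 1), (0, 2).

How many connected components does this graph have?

2

From 0: component {0, 1, 2, 3, 6}.
From 4: component {4, 5}.
That's 2 components.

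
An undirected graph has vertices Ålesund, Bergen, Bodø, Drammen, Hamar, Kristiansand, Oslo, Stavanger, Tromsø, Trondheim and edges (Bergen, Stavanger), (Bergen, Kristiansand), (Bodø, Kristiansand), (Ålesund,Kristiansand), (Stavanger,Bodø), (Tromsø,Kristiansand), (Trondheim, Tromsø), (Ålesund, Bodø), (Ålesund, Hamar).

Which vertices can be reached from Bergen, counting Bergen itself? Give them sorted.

Start at Bergen.
Its neighbours: Kristiansand, Stavanger.
Then their neighbours: Ålesund, Bodø, Tromsø.
Then next layer: Hamar, Trondheim.
Nothing further is reachable.

Ålesund, Bergen, Bodø, Hamar, Kristiansand, Stavanger, Tromsø, Trondheim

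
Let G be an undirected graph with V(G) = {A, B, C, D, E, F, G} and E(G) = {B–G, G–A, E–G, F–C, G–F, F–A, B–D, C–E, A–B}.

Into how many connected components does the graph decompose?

From A: component {A, B, C, D, E, F, G}.
That's 1 component.

1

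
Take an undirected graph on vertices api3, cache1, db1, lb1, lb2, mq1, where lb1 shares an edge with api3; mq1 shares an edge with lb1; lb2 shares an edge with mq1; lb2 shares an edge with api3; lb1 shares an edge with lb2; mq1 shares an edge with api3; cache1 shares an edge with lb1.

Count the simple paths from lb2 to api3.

lb2–api3
lb2–lb1–api3
lb2–lb1–mq1–api3
lb2–mq1–api3
lb2–mq1–lb1–api3

5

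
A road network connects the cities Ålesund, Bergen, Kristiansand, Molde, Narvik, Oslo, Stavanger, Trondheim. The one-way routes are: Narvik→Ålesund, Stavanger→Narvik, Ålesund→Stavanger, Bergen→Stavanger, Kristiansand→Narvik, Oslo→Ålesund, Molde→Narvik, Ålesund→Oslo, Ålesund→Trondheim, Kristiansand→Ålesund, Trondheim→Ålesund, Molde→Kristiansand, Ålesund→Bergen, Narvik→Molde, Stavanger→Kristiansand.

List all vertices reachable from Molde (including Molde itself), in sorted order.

Ålesund, Bergen, Kristiansand, Molde, Narvik, Oslo, Stavanger, Trondheim

Start at Molde.
Its neighbours: Kristiansand, Narvik.
Then their neighbours: Ålesund.
Then next layer: Bergen, Oslo, Stavanger, Trondheim.
Every vertex is now reached.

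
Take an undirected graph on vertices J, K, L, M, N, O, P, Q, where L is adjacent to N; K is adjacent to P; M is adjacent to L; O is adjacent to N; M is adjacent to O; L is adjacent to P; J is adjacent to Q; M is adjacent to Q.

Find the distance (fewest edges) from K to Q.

4

Distance 0: K.
Distance 1: P.
Distance 2: L.
Distance 3: M, N.
Distance 4: O, Q — contains Q.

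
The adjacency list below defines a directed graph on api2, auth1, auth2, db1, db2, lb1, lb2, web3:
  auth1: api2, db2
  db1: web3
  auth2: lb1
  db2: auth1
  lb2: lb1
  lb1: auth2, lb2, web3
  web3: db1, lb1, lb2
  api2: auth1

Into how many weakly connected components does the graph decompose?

2

From api2: component {api2, auth1, db2}.
From auth2: component {auth2, db1, lb1, lb2, web3}.
That's 2 components.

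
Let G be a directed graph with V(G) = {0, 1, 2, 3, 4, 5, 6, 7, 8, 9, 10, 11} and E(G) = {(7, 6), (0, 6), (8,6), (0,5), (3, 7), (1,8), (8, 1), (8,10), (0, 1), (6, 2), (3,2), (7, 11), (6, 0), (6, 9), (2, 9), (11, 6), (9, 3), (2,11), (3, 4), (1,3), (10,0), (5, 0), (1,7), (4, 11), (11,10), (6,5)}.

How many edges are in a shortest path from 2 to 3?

Distance 0: 2.
Distance 1: 9, 11.
Distance 2: 3, 6, 10 — contains 3.

2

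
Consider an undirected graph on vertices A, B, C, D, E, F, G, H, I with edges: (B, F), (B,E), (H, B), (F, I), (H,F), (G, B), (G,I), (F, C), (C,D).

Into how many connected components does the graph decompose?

2

From A: component {A}.
From B: component {B, C, D, E, F, G, H, I}.
That's 2 components.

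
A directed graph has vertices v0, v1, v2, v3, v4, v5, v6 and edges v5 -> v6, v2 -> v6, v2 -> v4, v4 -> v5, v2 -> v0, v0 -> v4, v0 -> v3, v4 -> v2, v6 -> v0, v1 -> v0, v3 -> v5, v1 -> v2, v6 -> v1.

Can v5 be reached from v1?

Explore from v1.
Distance 1: reach v0, v2.
Distance 2: reach v3, v4, v6.
Distance 3: reach v5.
Found v5.

Yes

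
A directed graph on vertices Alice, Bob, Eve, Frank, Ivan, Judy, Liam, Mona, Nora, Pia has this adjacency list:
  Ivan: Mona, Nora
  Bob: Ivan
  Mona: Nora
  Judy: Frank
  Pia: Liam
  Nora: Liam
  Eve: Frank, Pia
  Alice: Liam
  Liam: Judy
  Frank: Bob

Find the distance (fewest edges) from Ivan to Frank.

Distance 0: Ivan.
Distance 1: Mona, Nora.
Distance 2: Liam.
Distance 3: Judy.
Distance 4: Frank — contains Frank.

4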